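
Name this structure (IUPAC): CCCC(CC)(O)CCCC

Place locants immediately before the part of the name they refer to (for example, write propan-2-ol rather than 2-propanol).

4-ethyloctan-4-ol

The longest chain bearing the –OH group is 8 carbons long (octane).
The highest-priority functional group is an alcohol (–OH), so the name ends in -ol.
The numbering direction is chosen so that numbering from this end puts the hydroxyl group at C-4 rather than C-5.
That gives the hydroxyl at C-4; an ethyl group at C-4.
Putting it together: 4-ethyloctan-4-ol.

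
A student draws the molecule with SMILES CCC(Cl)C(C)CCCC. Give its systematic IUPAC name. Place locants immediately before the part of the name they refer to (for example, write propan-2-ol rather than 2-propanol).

The longest continuous carbon chain has 8 atoms, so the parent hydride is octane.
Choose the numbering such that the substituent locant set {3,4} is lower than {5,6} at the first point of difference.
This places a chloro group at C-3; a methyl group at C-4.
The substituents are ordered alphabetically, ignoring any di-/tri- multipliers.
Assembling the pieces gives 3-chloro-4-methyloctane.

3-chloro-4-methyloctane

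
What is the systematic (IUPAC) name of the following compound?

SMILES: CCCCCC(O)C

heptan-2-ol

The longest chain bearing the –OH group is 7 carbons long (heptane).
An alcohol (–OH) is the principal characteristic group, giving the suffix -ol.
Choose the numbering such that numbering from this end puts the hydroxyl group at C-2 rather than C-6.
With this numbering: the hydroxyl at C-2.
The name is heptan-2-ol.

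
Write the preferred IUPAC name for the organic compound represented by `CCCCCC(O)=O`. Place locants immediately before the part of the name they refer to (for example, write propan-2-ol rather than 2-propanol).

Counting along the main chain through the –COOH group gives 6 carbons: the parent is hexane.
A carboxylic acid (terminal –COOH) is the principal characteristic group, giving the suffix -oic acid.
Number the chain so that the carboxylic acid carbon is C-1 by definition.
Putting it together: hexanoic acid.

hexanoic acid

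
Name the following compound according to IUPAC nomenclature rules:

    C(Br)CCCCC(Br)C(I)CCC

The longest continuous carbon chain has 10 atoms, so the parent hydride is decane.
The numbering direction is chosen so that the substituent locant set {1,6,7} is lower than {4,5,10} at the first point of difference.
That gives bromo groups at C-1 and C-6; an iodo group at C-7.
The substituents are ordered alphabetically, ignoring any di-/tri- multipliers.
The name is 1,6-dibromo-7-iododecane.

1,6-dibromo-7-iododecane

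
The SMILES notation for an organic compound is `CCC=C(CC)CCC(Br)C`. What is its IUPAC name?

7-bromo-4-ethyloct-3-ene

Counting along the main chain through the multiple bond gives 8 carbons: the parent is octane.
The chain contains a C=C double bond, so the unsaturation ending is -ene.
Choose the numbering such that numbering from this end puts the double bond at C-3 rather than C-5.
This places the double bond between C-3 and C-4; a bromo group at C-7; an ethyl group at C-4.
Prefixes are listed alphabetically: bromo, ethyl.
Assembling the pieces gives 7-bromo-4-ethyloct-3-ene.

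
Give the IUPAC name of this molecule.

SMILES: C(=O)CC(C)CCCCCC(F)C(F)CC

The longest chain bearing the –CHO group is 12 carbons long (dodecane).
An aldehyde (terminal –CHO) is the principal characteristic group, giving the suffix -al.
The numbering direction is chosen so that the aldehyde carbon is C-1 by definition.
This places fluoro groups at C-9 and C-10; a methyl group at C-3.
Substituent prefixes are cited in alphabetical order (multiplying prefixes like di-/tri- are ignored for ordering).
Putting it together: 9,10-difluoro-3-methyldodecanal.

9,10-difluoro-3-methyldodecanal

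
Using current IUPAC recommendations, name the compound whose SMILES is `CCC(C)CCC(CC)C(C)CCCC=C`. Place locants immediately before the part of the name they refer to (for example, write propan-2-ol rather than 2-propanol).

The longest carbon chain that includes the multiple bond has 12 carbons, so the parent hydride is dodecane.
There is one C=C double bond, indicated by the ending -ene.
Number the chain so that numbering from this end puts the double bond at C-1 rather than C-11.
This places the double bond between C-1 and C-2; an ethyl group at C-7; methyl groups at C-6 and C-10.
Substituent prefixes are cited in alphabetical order (multiplying prefixes like di-/tri- are ignored for ordering).
Assembling the pieces gives 7-ethyl-6,10-dimethyldodec-1-ene.

7-ethyl-6,10-dimethyldodec-1-ene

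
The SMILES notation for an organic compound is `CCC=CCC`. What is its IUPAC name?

Counting along the main chain through the multiple bond gives 6 carbons: the parent is hexane.
A C=C double bond in the chain gives the infix -ene-.
The molecule is symmetric, so either numbering direction gives the same locants.
This places the double bond between C-3 and C-4.
Putting it together: hex-3-ene.

hex-3-ene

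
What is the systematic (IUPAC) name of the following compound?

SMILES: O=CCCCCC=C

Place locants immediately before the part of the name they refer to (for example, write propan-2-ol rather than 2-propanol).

The longest chain bearing the –CHO group and the multiple bond is 7 carbons long (heptane).
The principal characteristic group is an aldehyde (terminal –CHO), named with the suffix -al.
The chain contains a C=C double bond, so the unsaturation ending is -ene.
The numbering direction is chosen so that the aldehyde carbon is C-1 by definition.
With this numbering: the double bond between C-6 and C-7.
Assembling the pieces gives hept-6-enal.

hept-6-enal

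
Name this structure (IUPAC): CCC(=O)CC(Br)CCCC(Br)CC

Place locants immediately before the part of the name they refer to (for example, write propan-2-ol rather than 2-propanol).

5,9-dibromoundecan-3-one

The longest chain bearing the carbonyl is 11 carbons long (undecane).
A ketone (C=O on an internal carbon) is the principal characteristic group, giving the suffix -one.
Choose the numbering such that numbering from this end puts the carbonyl group at C-3 rather than C-9.
With this numbering: the carbonyl at C-3; bromo groups at C-5 and C-9.
Putting it together: 5,9-dibromoundecan-3-one.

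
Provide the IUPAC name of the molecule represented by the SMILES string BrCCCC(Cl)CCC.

1-bromo-4-chloroheptane

The parent chain contains 7 carbons (heptane).
Number the chain so that the substituent locant set {1,4} is lower than {4,7} at the first point of difference.
With this numbering: a bromo group at C-1; a chloro group at C-4.
The substituents are ordered alphabetically, ignoring any di-/tri- multipliers.
Assembling the pieces gives 1-bromo-4-chloroheptane.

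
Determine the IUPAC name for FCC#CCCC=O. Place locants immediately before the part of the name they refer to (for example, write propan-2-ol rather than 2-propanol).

The longest carbon chain that includes the –CHO group and the multiple bond has 6 carbons, so the parent hydride is hexane.
The highest-priority functional group is an aldehyde (terminal –CHO), so the name ends in -al.
The chain contains a C≡C triple bond, so the unsaturation ending is -yne.
Choose the numbering such that the aldehyde carbon is C-1 by definition.
This places the triple bond between C-4 and C-5; a fluoro group at C-6.
Putting it together: 6-fluorohex-4-ynal.

6-fluorohex-4-ynal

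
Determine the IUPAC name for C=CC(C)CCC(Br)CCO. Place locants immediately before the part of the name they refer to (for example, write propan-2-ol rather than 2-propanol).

3-bromo-6-methyloct-7-en-1-ol

The longest carbon chain that includes the –OH group and the multiple bond has 8 carbons, so the parent hydride is octane.
The highest-priority functional group is an alcohol (–OH), so the name ends in -ol.
There is one C=C double bond, indicated by the ending -ene.
The numbering direction is chosen so that numbering from this end puts the hydroxyl group at C-1 rather than C-8.
That gives the hydroxyl at C-1; the double bond between C-7 and C-8; a bromo group at C-3; a methyl group at C-6.
Prefixes are listed alphabetically: bromo, methyl.
Assembling the pieces gives 3-bromo-6-methyloct-7-en-1-ol.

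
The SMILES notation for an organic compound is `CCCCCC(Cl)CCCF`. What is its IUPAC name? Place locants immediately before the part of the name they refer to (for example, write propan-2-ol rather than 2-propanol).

The longest carbon chain is 9 atoms: the parent is nonane.
Choose the numbering such that the substituent locant set {1,4} is lower than {6,9} at the first point of difference.
That gives a chloro group at C-4; a fluoro group at C-1.
Substituent prefixes are cited in alphabetical order (multiplying prefixes like di-/tri- are ignored for ordering).
The name is 4-chloro-1-fluorononane.

4-chloro-1-fluorononane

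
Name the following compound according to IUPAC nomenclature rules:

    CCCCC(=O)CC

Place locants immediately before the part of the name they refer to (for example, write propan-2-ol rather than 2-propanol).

The longest chain bearing the carbonyl is 7 carbons long (heptane).
The highest-priority functional group is a ketone (C=O on an internal carbon), so the name ends in -one.
Choose the numbering such that numbering from this end puts the carbonyl group at C-3 rather than C-5.
This places the carbonyl at C-3.
Putting it together: heptan-3-one.

heptan-3-one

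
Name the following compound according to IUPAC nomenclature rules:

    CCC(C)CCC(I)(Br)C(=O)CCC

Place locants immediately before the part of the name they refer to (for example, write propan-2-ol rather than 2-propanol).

5-bromo-5-iodo-8-methyldecan-4-one

Counting along the main chain through the carbonyl gives 10 carbons: the parent is decane.
The principal characteristic group is a ketone (C=O on an internal carbon), named with the suffix -one.
Number the chain so that numbering from this end puts the carbonyl group at C-4 rather than C-7.
With this numbering: the carbonyl at C-4; a bromo group at C-5; an iodo group at C-5; a methyl group at C-8.
Substituent prefixes are cited in alphabetical order (multiplying prefixes like di-/tri- are ignored for ordering).
Assembling the pieces gives 5-bromo-5-iodo-8-methyldecan-4-one.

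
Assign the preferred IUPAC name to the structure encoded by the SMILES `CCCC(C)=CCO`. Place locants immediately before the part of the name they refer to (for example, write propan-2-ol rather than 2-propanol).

Counting along the main chain through the –OH group and the multiple bond gives 6 carbons: the parent is hexane.
The highest-priority functional group is an alcohol (–OH), so the name ends in -ol.
A C=C double bond in the chain gives the infix -ene-.
Number the chain so that numbering from this end puts the hydroxyl group at C-1 rather than C-6.
This places the hydroxyl at C-1; the double bond between C-2 and C-3; a methyl group at C-3.
The name is 3-methylhex-2-en-1-ol.

3-methylhex-2-en-1-ol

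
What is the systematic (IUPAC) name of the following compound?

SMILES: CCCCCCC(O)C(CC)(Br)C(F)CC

4-bromo-4-ethyl-3-fluoroundecan-5-ol

Counting along the main chain through the –OH group gives 11 carbons: the parent is undecane.
An alcohol (–OH) is the principal characteristic group, giving the suffix -ol.
Choose the numbering such that numbering from this end puts the hydroxyl group at C-5 rather than C-7.
That gives the hydroxyl at C-5; a bromo group at C-4; an ethyl group at C-4; a fluoro group at C-3.
Prefixes are listed alphabetically: bromo, ethyl, fluoro.
Assembling the pieces gives 4-bromo-4-ethyl-3-fluoroundecan-5-ol.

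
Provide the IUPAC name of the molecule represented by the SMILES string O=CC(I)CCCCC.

Counting along the main chain through the –CHO group gives 7 carbons: the parent is heptane.
The principal characteristic group is an aldehyde (terminal –CHO), named with the suffix -al.
Choose the numbering such that the aldehyde carbon is C-1 by definition.
This places an iodo group at C-2.
The name is 2-iodoheptanal.

2-iodoheptanal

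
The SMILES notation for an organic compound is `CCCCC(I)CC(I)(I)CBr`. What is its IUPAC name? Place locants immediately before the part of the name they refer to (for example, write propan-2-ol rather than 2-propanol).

1-bromo-2,2,4-triiodooctane

The longest continuous carbon chain has 8 atoms, so the parent hydride is octane.
Number the chain so that the substituent locant set {1,2,2,4} is lower than {5,7,7,8} at the first point of difference.
This places a bromo group at C-1; iodo groups at C-2 (×2) and C-4.
The substituents are ordered alphabetically, ignoring any di-/tri- multipliers.
Assembling the pieces gives 1-bromo-2,2,4-triiodooctane.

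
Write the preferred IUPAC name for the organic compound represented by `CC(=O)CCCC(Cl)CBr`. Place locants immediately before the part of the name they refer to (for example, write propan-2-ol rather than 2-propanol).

7-bromo-6-chloroheptan-2-one

Counting along the main chain through the carbonyl gives 7 carbons: the parent is heptane.
A ketone (C=O on an internal carbon) is the principal characteristic group, giving the suffix -one.
Choose the numbering such that numbering from this end puts the carbonyl group at C-2 rather than C-6.
With this numbering: the carbonyl at C-2; a bromo group at C-7; a chloro group at C-6.
The substituents are ordered alphabetically, ignoring any di-/tri- multipliers.
The name is 7-bromo-6-chloroheptan-2-one.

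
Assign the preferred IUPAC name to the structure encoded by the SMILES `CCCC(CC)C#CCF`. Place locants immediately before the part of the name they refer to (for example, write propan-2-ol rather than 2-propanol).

4-ethyl-1-fluorohept-2-yne

Counting along the main chain through the multiple bond gives 7 carbons: the parent is heptane.
There is one C≡C triple bond, indicated by the ending -yne.
Choose the numbering such that numbering from this end puts the triple bond at C-2 rather than C-5.
With this numbering: the triple bond between C-2 and C-3; an ethyl group at C-4; a fluoro group at C-1.
Substituent prefixes are cited in alphabetical order (multiplying prefixes like di-/tri- are ignored for ordering).
The name is 4-ethyl-1-fluorohept-2-yne.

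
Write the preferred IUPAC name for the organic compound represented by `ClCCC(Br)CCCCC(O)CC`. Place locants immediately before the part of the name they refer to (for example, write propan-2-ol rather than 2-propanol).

The longest carbon chain that includes the –OH group has 10 carbons, so the parent hydride is decane.
An alcohol (–OH) is the principal characteristic group, giving the suffix -ol.
Number the chain so that numbering from this end puts the hydroxyl group at C-3 rather than C-8.
This places the hydroxyl at C-3; a bromo group at C-8; a chloro group at C-10.
Substituent prefixes are cited in alphabetical order (multiplying prefixes like di-/tri- are ignored for ordering).
Assembling the pieces gives 8-bromo-10-chlorodecan-3-ol.

8-bromo-10-chlorodecan-3-ol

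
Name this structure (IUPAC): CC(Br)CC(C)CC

2-bromo-4-methylhexane

The parent chain contains 6 carbons (hexane).
Choose the numbering such that the substituent locant set {2,4} is lower than {3,5} at the first point of difference.
That gives a bromo group at C-2; a methyl group at C-4.
Prefixes are listed alphabetically: bromo, methyl.
Putting it together: 2-bromo-4-methylhexane.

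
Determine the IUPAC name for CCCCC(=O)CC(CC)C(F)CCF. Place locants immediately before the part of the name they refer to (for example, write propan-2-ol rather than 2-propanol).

The longest carbon chain that includes the carbonyl has 10 carbons, so the parent hydride is decane.
The highest-priority functional group is a ketone (C=O on an internal carbon), so the name ends in -one.
Number the chain so that numbering from this end puts the carbonyl group at C-5 rather than C-6.
With this numbering: the carbonyl at C-5; an ethyl group at C-7; fluoro groups at C-8 and C-10.
Substituent prefixes are cited in alphabetical order (multiplying prefixes like di-/tri- are ignored for ordering).
The name is 7-ethyl-8,10-difluorodecan-5-one.

7-ethyl-8,10-difluorodecan-5-one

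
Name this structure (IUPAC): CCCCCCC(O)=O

heptanoic acid

The longest carbon chain that includes the –COOH group has 7 carbons, so the parent hydride is heptane.
The highest-priority functional group is a carboxylic acid (terminal –COOH), so the name ends in -oic acid.
Number the chain so that the carboxylic acid carbon is C-1 by definition.
The name is heptanoic acid.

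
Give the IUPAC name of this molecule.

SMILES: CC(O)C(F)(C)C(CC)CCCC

4-ethyl-3-fluoro-3-methyloctan-2-ol

The longest chain bearing the –OH group is 8 carbons long (octane).
The highest-priority functional group is an alcohol (–OH), so the name ends in -ol.
Number the chain so that numbering from this end puts the hydroxyl group at C-2 rather than C-7.
This places the hydroxyl at C-2; an ethyl group at C-4; a fluoro group at C-3; a methyl group at C-3.
Substituent prefixes are cited in alphabetical order (multiplying prefixes like di-/tri- are ignored for ordering).
Assembling the pieces gives 4-ethyl-3-fluoro-3-methyloctan-2-ol.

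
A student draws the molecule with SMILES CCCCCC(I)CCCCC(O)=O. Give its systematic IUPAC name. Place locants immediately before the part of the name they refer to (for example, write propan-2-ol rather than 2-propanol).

6-iodoundecanoic acid

Counting along the main chain through the –COOH group gives 11 carbons: the parent is undecane.
The principal characteristic group is a carboxylic acid (terminal –COOH), named with the suffix -oic acid.
The numbering direction is chosen so that the carboxylic acid carbon is C-1 by definition.
That gives an iodo group at C-6.
The name is 6-iodoundecanoic acid.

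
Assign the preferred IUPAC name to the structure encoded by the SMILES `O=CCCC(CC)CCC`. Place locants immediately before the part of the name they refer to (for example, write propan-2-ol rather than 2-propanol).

4-ethylheptanal

Counting along the main chain through the –CHO group gives 7 carbons: the parent is heptane.
The principal characteristic group is an aldehyde (terminal –CHO), named with the suffix -al.
The numbering direction is chosen so that the aldehyde carbon is C-1 by definition.
That gives an ethyl group at C-4.
Putting it together: 4-ethylheptanal.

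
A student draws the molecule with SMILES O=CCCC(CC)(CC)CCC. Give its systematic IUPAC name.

4,4-diethylheptanal

The longest carbon chain that includes the –CHO group has 7 carbons, so the parent hydride is heptane.
The highest-priority functional group is an aldehyde (terminal –CHO), so the name ends in -al.
The numbering direction is chosen so that the aldehyde carbon is C-1 by definition.
This places two ethyl groups at C-4.
Assembling the pieces gives 4,4-diethylheptanal.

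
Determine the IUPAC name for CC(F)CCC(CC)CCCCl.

The longest continuous carbon chain has 8 atoms, so the parent hydride is octane.
Choose the numbering such that the substituent locant set {1,4,7} is lower than {2,5,8} at the first point of difference.
That gives a chloro group at C-1; an ethyl group at C-4; a fluoro group at C-7.
Substituent prefixes are cited in alphabetical order (multiplying prefixes like di-/tri- are ignored for ordering).
The name is 1-chloro-4-ethyl-7-fluorooctane.

1-chloro-4-ethyl-7-fluorooctane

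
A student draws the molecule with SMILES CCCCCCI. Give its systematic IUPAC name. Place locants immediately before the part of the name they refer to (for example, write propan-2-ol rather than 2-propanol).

The longest carbon chain is 6 atoms: the parent is hexane.
Choose the numbering such that the substituent locant set {1} is lower than {6} at the first point of difference.
That gives an iodo group at C-1.
Assembling the pieces gives 1-iodohexane.

1-iodohexane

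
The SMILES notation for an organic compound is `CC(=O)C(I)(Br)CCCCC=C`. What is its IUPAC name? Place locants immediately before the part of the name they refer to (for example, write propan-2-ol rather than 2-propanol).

3-bromo-3-iodonon-8-en-2-one

The longest chain bearing the carbonyl and the multiple bond is 9 carbons long (nonane).
The principal characteristic group is a ketone (C=O on an internal carbon), named with the suffix -one.
There is one C=C double bond, indicated by the ending -ene.
Choose the numbering such that numbering from this end puts the carbonyl group at C-2 rather than C-8.
This places the carbonyl at C-2; the double bond between C-8 and C-9; a bromo group at C-3; an iodo group at C-3.
Prefixes are listed alphabetically: bromo, iodo.
Assembling the pieces gives 3-bromo-3-iodonon-8-en-2-one.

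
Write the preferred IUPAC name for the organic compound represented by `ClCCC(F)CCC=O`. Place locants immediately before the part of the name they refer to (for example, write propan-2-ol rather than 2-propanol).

6-chloro-4-fluorohexanal

The longest carbon chain that includes the –CHO group has 6 carbons, so the parent hydride is hexane.
An aldehyde (terminal –CHO) is the principal characteristic group, giving the suffix -al.
Number the chain so that the aldehyde carbon is C-1 by definition.
This places a chloro group at C-6; a fluoro group at C-4.
Substituent prefixes are cited in alphabetical order (multiplying prefixes like di-/tri- are ignored for ordering).
Putting it together: 6-chloro-4-fluorohexanal.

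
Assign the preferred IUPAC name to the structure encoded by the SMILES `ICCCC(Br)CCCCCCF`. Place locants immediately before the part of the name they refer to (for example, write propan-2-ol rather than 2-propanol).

4-bromo-10-fluoro-1-iododecane

The longest continuous carbon chain has 10 atoms, so the parent hydride is decane.
Choose the numbering such that the substituent locant set {1,4,10} is lower than {1,7,10} at the first point of difference.
That gives a bromo group at C-4; a fluoro group at C-10; an iodo group at C-1.
Substituent prefixes are cited in alphabetical order (multiplying prefixes like di-/tri- are ignored for ordering).
Assembling the pieces gives 4-bromo-10-fluoro-1-iododecane.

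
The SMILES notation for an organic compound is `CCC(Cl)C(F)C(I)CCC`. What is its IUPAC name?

The longest carbon chain is 8 atoms: the parent is octane.
Number the chain so that the substituent locant set {3,4,5} is lower than {4,5,6} at the first point of difference.
With this numbering: a chloro group at C-3; a fluoro group at C-4; an iodo group at C-5.
The substituents are ordered alphabetically, ignoring any di-/tri- multipliers.
The name is 3-chloro-4-fluoro-5-iodooctane.

3-chloro-4-fluoro-5-iodooctane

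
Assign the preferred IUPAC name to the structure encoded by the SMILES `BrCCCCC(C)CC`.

The parent chain contains 7 carbons (heptane).
Choose the numbering such that the substituent locant set {1,5} is lower than {3,7} at the first point of difference.
With this numbering: a bromo group at C-1; a methyl group at C-5.
Substituent prefixes are cited in alphabetical order (multiplying prefixes like di-/tri- are ignored for ordering).
Assembling the pieces gives 1-bromo-5-methylheptane.

1-bromo-5-methylheptane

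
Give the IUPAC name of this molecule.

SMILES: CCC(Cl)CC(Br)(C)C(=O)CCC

5-bromo-7-chloro-5-methylnonan-4-one

The longest carbon chain that includes the carbonyl has 9 carbons, so the parent hydride is nonane.
A ketone (C=O on an internal carbon) is the principal characteristic group, giving the suffix -one.
Choose the numbering such that numbering from this end puts the carbonyl group at C-4 rather than C-6.
With this numbering: the carbonyl at C-4; a bromo group at C-5; a chloro group at C-7; a methyl group at C-5.
Prefixes are listed alphabetically: bromo, chloro, methyl.
The name is 5-bromo-7-chloro-5-methylnonan-4-one.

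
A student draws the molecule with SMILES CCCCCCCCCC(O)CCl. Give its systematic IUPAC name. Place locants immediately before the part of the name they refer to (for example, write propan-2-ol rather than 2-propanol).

1-chloroundecan-2-ol

The longest carbon chain that includes the –OH group has 11 carbons, so the parent hydride is undecane.
The highest-priority functional group is an alcohol (–OH), so the name ends in -ol.
The numbering direction is chosen so that numbering from this end puts the hydroxyl group at C-2 rather than C-10.
That gives the hydroxyl at C-2; a chloro group at C-1.
The name is 1-chloroundecan-2-ol.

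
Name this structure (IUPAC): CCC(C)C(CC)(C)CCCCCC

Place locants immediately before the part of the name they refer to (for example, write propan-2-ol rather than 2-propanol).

The longest carbon chain is 10 atoms: the parent is decane.
Number the chain so that the substituent locant set {3,4,4} is lower than {7,7,8} at the first point of difference.
With this numbering: an ethyl group at C-4; methyl groups at C-3 and C-4.
The substituents are ordered alphabetically, ignoring any di-/tri- multipliers.
Assembling the pieces gives 4-ethyl-3,4-dimethyldecane.

4-ethyl-3,4-dimethyldecane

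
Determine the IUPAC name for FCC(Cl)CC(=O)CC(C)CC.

2-chloro-1-fluoro-6-methyloctan-4-one

The longest carbon chain that includes the carbonyl has 8 carbons, so the parent hydride is octane.
A ketone (C=O on an internal carbon) is the principal characteristic group, giving the suffix -one.
Number the chain so that numbering from this end puts the carbonyl group at C-4 rather than C-5.
This places the carbonyl at C-4; a chloro group at C-2; a fluoro group at C-1; a methyl group at C-6.
The substituents are ordered alphabetically, ignoring any di-/tri- multipliers.
Putting it together: 2-chloro-1-fluoro-6-methyloctan-4-one.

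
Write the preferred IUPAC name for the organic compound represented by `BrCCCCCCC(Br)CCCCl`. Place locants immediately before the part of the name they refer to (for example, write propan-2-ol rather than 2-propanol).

4,10-dibromo-1-chlorodecane

The longest continuous carbon chain has 10 atoms, so the parent hydride is decane.
The numbering direction is chosen so that the substituent locant set {1,4,10} is lower than {1,7,10} at the first point of difference.
With this numbering: bromo groups at C-4 and C-10; a chloro group at C-1.
Substituent prefixes are cited in alphabetical order (multiplying prefixes like di-/tri- are ignored for ordering).
Assembling the pieces gives 4,10-dibromo-1-chlorodecane.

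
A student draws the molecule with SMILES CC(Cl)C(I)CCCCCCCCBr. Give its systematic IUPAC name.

1-bromo-10-chloro-9-iodoundecane

The longest carbon chain is 11 atoms: the parent is undecane.
Number the chain so that the substituent locant set {1,9,10} is lower than {2,3,11} at the first point of difference.
That gives a bromo group at C-1; a chloro group at C-10; an iodo group at C-9.
Prefixes are listed alphabetically: bromo, chloro, iodo.
The name is 1-bromo-10-chloro-9-iodoundecane.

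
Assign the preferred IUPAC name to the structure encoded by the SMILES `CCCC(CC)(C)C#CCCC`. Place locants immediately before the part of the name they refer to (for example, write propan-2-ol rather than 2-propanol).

6-ethyl-6-methylnon-4-yne

The longest carbon chain that includes the multiple bond has 9 carbons, so the parent hydride is nonane.
The chain contains a C≡C triple bond, so the unsaturation ending is -yne.
The numbering direction is chosen so that numbering from this end puts the triple bond at C-4 rather than C-5.
With this numbering: the triple bond between C-4 and C-5; an ethyl group at C-6; a methyl group at C-6.
Prefixes are listed alphabetically: ethyl, methyl.
The name is 6-ethyl-6-methylnon-4-yne.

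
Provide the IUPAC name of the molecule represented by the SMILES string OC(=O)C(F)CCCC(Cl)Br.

6-bromo-6-chloro-2-fluorohexanoic acid

The longest chain bearing the –COOH group is 6 carbons long (hexane).
A carboxylic acid (terminal –COOH) is the principal characteristic group, giving the suffix -oic acid.
Number the chain so that the carboxylic acid carbon is C-1 by definition.
This places a bromo group at C-6; a chloro group at C-6; a fluoro group at C-2.
Substituent prefixes are cited in alphabetical order (multiplying prefixes like di-/tri- are ignored for ordering).
The name is 6-bromo-6-chloro-2-fluorohexanoic acid.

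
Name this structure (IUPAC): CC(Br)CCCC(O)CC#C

8-bromonon-1-yn-4-ol

Counting along the main chain through the –OH group and the multiple bond gives 9 carbons: the parent is nonane.
The highest-priority functional group is an alcohol (–OH), so the name ends in -ol.
The chain contains a C≡C triple bond, so the unsaturation ending is -yne.
The numbering direction is chosen so that numbering from this end puts the hydroxyl group at C-4 rather than C-6.
With this numbering: the hydroxyl at C-4; the triple bond between C-1 and C-2; a bromo group at C-8.
Assembling the pieces gives 8-bromonon-1-yn-4-ol.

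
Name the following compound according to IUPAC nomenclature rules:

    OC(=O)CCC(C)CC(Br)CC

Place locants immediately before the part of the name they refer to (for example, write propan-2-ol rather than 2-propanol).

6-bromo-4-methyloctanoic acid

Counting along the main chain through the –COOH group gives 8 carbons: the parent is octane.
The principal characteristic group is a carboxylic acid (terminal –COOH), named with the suffix -oic acid.
Number the chain so that the carboxylic acid carbon is C-1 by definition.
This places a bromo group at C-6; a methyl group at C-4.
The substituents are ordered alphabetically, ignoring any di-/tri- multipliers.
Putting it together: 6-bromo-4-methyloctanoic acid.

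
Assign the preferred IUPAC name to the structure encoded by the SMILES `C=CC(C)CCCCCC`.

The longest carbon chain that includes the multiple bond has 9 carbons, so the parent hydride is nonane.
The chain contains a C=C double bond, so the unsaturation ending is -ene.
The numbering direction is chosen so that numbering from this end puts the double bond at C-1 rather than C-8.
This places the double bond between C-1 and C-2; a methyl group at C-3.
Assembling the pieces gives 3-methylnon-1-ene.

3-methylnon-1-ene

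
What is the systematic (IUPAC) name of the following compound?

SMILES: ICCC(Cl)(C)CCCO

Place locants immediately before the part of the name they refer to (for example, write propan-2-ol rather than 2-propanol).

4-chloro-6-iodo-4-methylhexan-1-ol

The longest carbon chain that includes the –OH group has 6 carbons, so the parent hydride is hexane.
An alcohol (–OH) is the principal characteristic group, giving the suffix -ol.
The numbering direction is chosen so that numbering from this end puts the hydroxyl group at C-1 rather than C-6.
This places the hydroxyl at C-1; a chloro group at C-4; an iodo group at C-6; a methyl group at C-4.
Substituent prefixes are cited in alphabetical order (multiplying prefixes like di-/tri- are ignored for ordering).
Assembling the pieces gives 4-chloro-6-iodo-4-methylhexan-1-ol.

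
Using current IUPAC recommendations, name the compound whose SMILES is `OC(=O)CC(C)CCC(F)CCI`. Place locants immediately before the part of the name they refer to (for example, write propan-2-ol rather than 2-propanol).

6-fluoro-8-iodo-3-methyloctanoic acid

The longest chain bearing the –COOH group is 8 carbons long (octane).
The highest-priority functional group is a carboxylic acid (terminal –COOH), so the name ends in -oic acid.
Choose the numbering such that the carboxylic acid carbon is C-1 by definition.
This places a fluoro group at C-6; an iodo group at C-8; a methyl group at C-3.
Prefixes are listed alphabetically: fluoro, iodo, methyl.
Putting it together: 6-fluoro-8-iodo-3-methyloctanoic acid.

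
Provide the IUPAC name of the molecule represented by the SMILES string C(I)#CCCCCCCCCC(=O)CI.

1,12-diiodododec-11-yn-2-one

The longest carbon chain that includes the carbonyl and the multiple bond has 12 carbons, so the parent hydride is dodecane.
A ketone (C=O on an internal carbon) is the principal characteristic group, giving the suffix -one.
A C≡C triple bond in the chain gives the infix -yne-.
Choose the numbering such that numbering from this end puts the carbonyl group at C-2 rather than C-11.
That gives the carbonyl at C-2; the triple bond between C-11 and C-12; iodo groups at C-1 and C-12.
Assembling the pieces gives 1,12-diiodododec-11-yn-2-one.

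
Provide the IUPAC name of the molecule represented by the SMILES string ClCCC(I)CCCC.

The longest continuous carbon chain has 7 atoms, so the parent hydride is heptane.
Choose the numbering such that the substituent locant set {1,3} is lower than {5,7} at the first point of difference.
This places a chloro group at C-1; an iodo group at C-3.
Substituent prefixes are cited in alphabetical order (multiplying prefixes like di-/tri- are ignored for ordering).
Assembling the pieces gives 1-chloro-3-iodoheptane.

1-chloro-3-iodoheptane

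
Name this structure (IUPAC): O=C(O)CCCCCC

heptanoic acid

The longest chain bearing the –COOH group is 7 carbons long (heptane).
A carboxylic acid (terminal –COOH) is the principal characteristic group, giving the suffix -oic acid.
Choose the numbering such that the carboxylic acid carbon is C-1 by definition.
Putting it together: heptanoic acid.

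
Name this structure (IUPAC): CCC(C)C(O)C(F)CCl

1-chloro-2-fluoro-4-methylhexan-3-ol

Counting along the main chain through the –OH group gives 6 carbons: the parent is hexane.
An alcohol (–OH) is the principal characteristic group, giving the suffix -ol.
Number the chain so that numbering from this end puts the hydroxyl group at C-3 rather than C-4.
This places the hydroxyl at C-3; a chloro group at C-1; a fluoro group at C-2; a methyl group at C-4.
Substituent prefixes are cited in alphabetical order (multiplying prefixes like di-/tri- are ignored for ordering).
Assembling the pieces gives 1-chloro-2-fluoro-4-methylhexan-3-ol.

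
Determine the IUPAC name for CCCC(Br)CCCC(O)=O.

5-bromooctanoic acid

The longest chain bearing the –COOH group is 8 carbons long (octane).
The principal characteristic group is a carboxylic acid (terminal –COOH), named with the suffix -oic acid.
Choose the numbering such that the carboxylic acid carbon is C-1 by definition.
This places a bromo group at C-5.
Assembling the pieces gives 5-bromooctanoic acid.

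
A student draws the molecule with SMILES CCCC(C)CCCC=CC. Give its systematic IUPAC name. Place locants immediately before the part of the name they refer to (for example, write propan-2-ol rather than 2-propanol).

7-methyldec-2-ene

Counting along the main chain through the multiple bond gives 10 carbons: the parent is decane.
There is one C=C double bond, indicated by the ending -ene.
The numbering direction is chosen so that numbering from this end puts the double bond at C-2 rather than C-8.
With this numbering: the double bond between C-2 and C-3; a methyl group at C-7.
Putting it together: 7-methyldec-2-ene.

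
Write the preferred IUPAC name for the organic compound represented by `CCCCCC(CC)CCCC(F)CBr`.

1-bromo-6-ethyl-2-fluoroundecane

The parent chain contains 11 carbons (undecane).
Number the chain so that the substituent locant set {1,2,6} is lower than {6,10,11} at the first point of difference.
With this numbering: a bromo group at C-1; an ethyl group at C-6; a fluoro group at C-2.
Substituent prefixes are cited in alphabetical order (multiplying prefixes like di-/tri- are ignored for ordering).
Assembling the pieces gives 1-bromo-6-ethyl-2-fluoroundecane.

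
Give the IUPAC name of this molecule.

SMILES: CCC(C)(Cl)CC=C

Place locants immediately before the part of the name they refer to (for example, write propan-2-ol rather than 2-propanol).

4-chloro-4-methylhex-1-ene

The longest carbon chain that includes the multiple bond has 6 carbons, so the parent hydride is hexane.
The chain contains a C=C double bond, so the unsaturation ending is -ene.
Choose the numbering such that numbering from this end puts the double bond at C-1 rather than C-5.
This places the double bond between C-1 and C-2; a chloro group at C-4; a methyl group at C-4.
Substituent prefixes are cited in alphabetical order (multiplying prefixes like di-/tri- are ignored for ordering).
Assembling the pieces gives 4-chloro-4-methylhex-1-ene.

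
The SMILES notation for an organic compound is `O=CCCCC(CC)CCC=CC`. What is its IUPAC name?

Counting along the main chain through the –CHO group and the multiple bond gives 10 carbons: the parent is decane.
The principal characteristic group is an aldehyde (terminal –CHO), named with the suffix -al.
The chain contains a C=C double bond, so the unsaturation ending is -ene.
The numbering direction is chosen so that the aldehyde carbon is C-1 by definition.
This places the double bond between C-8 and C-9; an ethyl group at C-5.
The name is 5-ethyldec-8-enal.

5-ethyldec-8-enal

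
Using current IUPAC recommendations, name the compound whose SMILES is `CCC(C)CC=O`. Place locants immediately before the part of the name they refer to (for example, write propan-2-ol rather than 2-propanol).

The longest chain bearing the –CHO group is 5 carbons long (pentane).
The highest-priority functional group is an aldehyde (terminal –CHO), so the name ends in -al.
Number the chain so that the aldehyde carbon is C-1 by definition.
This places a methyl group at C-3.
Assembling the pieces gives 3-methylpentanal.

3-methylpentanal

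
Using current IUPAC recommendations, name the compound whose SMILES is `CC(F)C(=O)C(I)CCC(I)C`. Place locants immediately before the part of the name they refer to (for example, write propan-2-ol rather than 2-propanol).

2-fluoro-4,7-diiodooctan-3-one

The longest carbon chain that includes the carbonyl has 8 carbons, so the parent hydride is octane.
The principal characteristic group is a ketone (C=O on an internal carbon), named with the suffix -one.
Choose the numbering such that numbering from this end puts the carbonyl group at C-3 rather than C-6.
With this numbering: the carbonyl at C-3; a fluoro group at C-2; iodo groups at C-4 and C-7.
Prefixes are listed alphabetically: fluoro, iodo.
Putting it together: 2-fluoro-4,7-diiodooctan-3-one.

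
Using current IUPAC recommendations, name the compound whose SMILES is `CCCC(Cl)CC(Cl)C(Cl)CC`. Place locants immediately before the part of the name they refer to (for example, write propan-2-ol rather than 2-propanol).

The longest carbon chain is 9 atoms: the parent is nonane.
The numbering direction is chosen so that the substituent locant set {3,4,6} is lower than {4,6,7} at the first point of difference.
With this numbering: chloro groups at C-3 and C-4 and C-6.
The name is 3,4,6-trichlorononane.

3,4,6-trichlorononane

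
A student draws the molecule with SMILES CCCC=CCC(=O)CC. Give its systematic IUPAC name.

non-5-en-3-one

The longest carbon chain that includes the carbonyl and the multiple bond has 9 carbons, so the parent hydride is nonane.
A ketone (C=O on an internal carbon) is the principal characteristic group, giving the suffix -one.
A C=C double bond in the chain gives the infix -ene-.
Number the chain so that numbering from this end puts the carbonyl group at C-3 rather than C-7.
That gives the carbonyl at C-3; the double bond between C-5 and C-6.
Putting it together: non-5-en-3-one.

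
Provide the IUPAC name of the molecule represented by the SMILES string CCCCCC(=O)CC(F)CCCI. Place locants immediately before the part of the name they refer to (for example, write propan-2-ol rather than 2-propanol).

The longest carbon chain that includes the carbonyl has 11 carbons, so the parent hydride is undecane.
The principal characteristic group is a ketone (C=O on an internal carbon), named with the suffix -one.
Number the chain so that the substituent locant set {1,4} is lower than {8,11} at the first point of difference.
That gives the carbonyl at C-6; a fluoro group at C-4; an iodo group at C-1.
Substituent prefixes are cited in alphabetical order (multiplying prefixes like di-/tri- are ignored for ordering).
Assembling the pieces gives 4-fluoro-1-iodoundecan-6-one.

4-fluoro-1-iodoundecan-6-one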